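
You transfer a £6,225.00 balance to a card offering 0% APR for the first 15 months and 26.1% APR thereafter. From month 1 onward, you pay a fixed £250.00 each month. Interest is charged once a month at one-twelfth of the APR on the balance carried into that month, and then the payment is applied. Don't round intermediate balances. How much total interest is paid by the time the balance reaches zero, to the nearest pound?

£343

Promo months 1–15 at r₀ = 0%/12 = 0; months 16+ at r₁ = 26.1%/12 = 0.02175.
After month 15 (no interest yet): B = £6,225.00 − 15·£250.00 = £2,475.00.
Then at r₁ with £250.00/mo: n₂ = −ln(1 − r₁·B/P)/ln(1+r₁) ≈ 11.27 → 12 more payments.
Total paid = 26·£250.00 + £67.92 = £6,567.92; interest = £6,567.92 − £6,225.00 = £342.92.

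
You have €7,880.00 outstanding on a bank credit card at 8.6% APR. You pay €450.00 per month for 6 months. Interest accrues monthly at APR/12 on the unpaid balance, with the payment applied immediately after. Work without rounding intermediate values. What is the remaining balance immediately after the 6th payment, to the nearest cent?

Monthly rate r = 8.6%/12 = 0.716667% = 0.00716667.
Each month: B ← B·(1+r) − €450.00.
Month 1: interest €56.47; balance after payment €7,486.47.
Month 2: interest €53.65; balance after payment €7,090.13.
Month 3: interest €50.81; balance after payment €6,690.94.
Month 4: interest €47.95; balance after payment €6,288.89.
Month 5: interest €45.07; balance after payment €5,883.96.
Month 6: interest €42.17; balance after payment €5,476.13.

€5,476.13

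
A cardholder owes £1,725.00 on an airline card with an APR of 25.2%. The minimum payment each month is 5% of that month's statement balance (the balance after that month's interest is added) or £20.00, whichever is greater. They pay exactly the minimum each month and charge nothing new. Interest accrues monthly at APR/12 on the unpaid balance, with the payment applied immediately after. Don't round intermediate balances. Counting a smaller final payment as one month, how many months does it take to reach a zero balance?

75 months

Monthly rate r = 25.2%/12 = 2.1% = 0.021.
While 5% of the post-interest balance exceeds £20.00, each month B ← (B·(1+r))·(1 − 0.05), i.e. B shrinks by the factor (1+r)·0.95 = 0.96995.
This holds for months 1–49. Entering month 50 the balance is £386.82; 5% of the post-interest balance is now below £20.00, so the flat £20.00 minimum applies from here.
From month 50 a fixed £20.00 at rate r clears £386.82 in 26 more payments. Total: 49 + 26 = 75 months.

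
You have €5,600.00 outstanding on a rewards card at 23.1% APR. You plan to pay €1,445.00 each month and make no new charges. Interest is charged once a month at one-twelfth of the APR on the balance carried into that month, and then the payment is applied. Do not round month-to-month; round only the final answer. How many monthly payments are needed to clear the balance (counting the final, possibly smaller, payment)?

5 payments

Monthly rate r = 23.1%/12 = 1.925% = 0.01925.
Recurrence: B ← B·(1+r) − €1,445.00.
Month 1: interest €107.80; balance after payment €4,262.80.
Month 2: interest €82.06; balance after payment €2,899.86.
Month 3: interest €55.82; balance after payment €1,510.68.
Month 4: interest €29.08; balance after payment €94.76.
Month 5: interest €1.82; balance after payment €0.00.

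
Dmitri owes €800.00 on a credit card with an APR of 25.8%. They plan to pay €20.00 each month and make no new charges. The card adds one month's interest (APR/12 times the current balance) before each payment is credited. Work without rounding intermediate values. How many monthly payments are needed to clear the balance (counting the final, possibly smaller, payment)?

Monthly rate r = 25.8%/12 = 2.15% = 0.0215.
Recurrence: B ← B·(1+r) − €20.00.
Month 1: interest €17.20; balance after payment €797.20.
Month 2: interest €17.14; balance after payment €794.34.
Closed form: n = −ln(1 − rB₀/P)/ln(1+r) = −ln(0.14)/ln(1.0215) ≈ 92.427, so the balance reaches zero during payment 93.

93 payments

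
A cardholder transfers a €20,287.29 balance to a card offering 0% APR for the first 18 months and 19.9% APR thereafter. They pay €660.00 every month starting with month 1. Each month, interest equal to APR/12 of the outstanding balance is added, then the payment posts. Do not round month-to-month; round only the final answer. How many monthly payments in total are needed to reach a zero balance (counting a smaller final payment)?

33 payments

Promo months 1–18 at r₀ = 0%/12 = 0; months 19+ at r₁ = 19.9%/12 = 0.0165833.
After month 18 (no interest yet): B = €20,287.29 − 18·€660.00 = €8,407.29.
Then at r₁ with €660.00/mo: n₂ = −ln(1 − r₁·B/P)/ln(1+r₁) ≈ 14.43 → 15 more payments.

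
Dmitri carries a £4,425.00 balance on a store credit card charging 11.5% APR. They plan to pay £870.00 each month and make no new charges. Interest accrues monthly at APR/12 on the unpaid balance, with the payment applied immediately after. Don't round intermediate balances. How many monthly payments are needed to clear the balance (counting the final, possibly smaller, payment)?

6 months

Monthly rate r = 11.5%/12 = 0.958333% = 0.00958333.
Recurrence: B ← B·(1+r) − £870.00.
Month 1: interest £42.41; balance after payment £3,597.41.
Month 2: interest £34.48; balance after payment £2,761.88.
Month 3: interest £26.47; balance after payment £1,918.35.
Month 4: interest £18.38; balance after payment £1,066.73.
Month 5: interest £10.22; balance after payment £206.96.
Month 6: interest £1.98; balance after payment £0.00.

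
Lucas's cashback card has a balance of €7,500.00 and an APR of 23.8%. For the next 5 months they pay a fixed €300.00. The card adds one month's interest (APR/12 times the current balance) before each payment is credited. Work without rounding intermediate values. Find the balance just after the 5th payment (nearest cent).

Monthly rate r = 23.8%/12 = 1.98333% = 0.0198333.
Each month: B ← B·(1+r) − €300.00.
Month 1: interest €148.75; balance after payment €7,348.75.
Month 2: interest €145.75; balance after payment €7,194.50.
Month 3: interest €142.69; balance after payment €7,037.19.
Month 4: interest €139.57; balance after payment €6,876.76.
Month 5: interest €136.39; balance after payment €6,713.15.

€6,713.15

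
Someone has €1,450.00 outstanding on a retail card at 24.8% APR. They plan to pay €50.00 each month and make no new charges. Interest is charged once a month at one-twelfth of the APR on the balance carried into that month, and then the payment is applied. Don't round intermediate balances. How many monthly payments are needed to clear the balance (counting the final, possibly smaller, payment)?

Monthly rate r = 24.8%/12 = 2.06667% = 0.0206667.
Recurrence: B ← B·(1+r) − €50.00.
Month 1: interest €29.97; balance after payment €1,429.97.
Month 2: interest €29.55; balance after payment €1,409.52.
Closed form: n = −ln(1 − rB₀/P)/ln(1+r) = −ln(0.40067)/ln(1.02067) ≈ 44.712, so the balance reaches zero during payment 45.

45 months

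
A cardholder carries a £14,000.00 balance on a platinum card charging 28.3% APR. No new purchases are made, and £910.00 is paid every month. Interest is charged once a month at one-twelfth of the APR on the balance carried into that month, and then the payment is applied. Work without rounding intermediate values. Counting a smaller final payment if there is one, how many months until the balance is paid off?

Monthly rate r = 28.3%/12 = 2.35833% = 0.0235833.
Recurrence: B ← B·(1+r) − £910.00.
Month 1: interest £330.17; balance after payment £13,420.17.
Month 2: interest £316.49; balance after payment £12,826.66.
Closed form: n = −ln(1 − rB₀/P)/ln(1+r) = −ln(0.63718)/ln(1.02358) ≈ 19.336, so the balance reaches zero during payment 20.

20 payments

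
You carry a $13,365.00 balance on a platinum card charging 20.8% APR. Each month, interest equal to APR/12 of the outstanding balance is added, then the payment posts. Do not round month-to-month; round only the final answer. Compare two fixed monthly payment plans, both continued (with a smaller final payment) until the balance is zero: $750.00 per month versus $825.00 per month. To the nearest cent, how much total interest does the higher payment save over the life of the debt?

$300.15

Monthly rate r = 20.8%/12 = 1.73333% = 0.0173333.
At $750.00/mo: n = ⌈−ln(1 − rB₀/P)/ln(1+r)⌉ = 22 payments (last $375.22); total interest = total paid − $13,365.00 = $2,760.22.
At $825.00/mo: 20 payments (last $150.07); total interest $2,460.07.
Interest saved = $2,760.22 − $2,460.07 = $300.15.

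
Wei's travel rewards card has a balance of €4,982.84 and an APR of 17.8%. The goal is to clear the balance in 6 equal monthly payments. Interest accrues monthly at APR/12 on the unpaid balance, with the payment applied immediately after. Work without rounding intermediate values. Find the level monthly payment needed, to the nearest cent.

€874.12

Monthly rate r = 17.8%/12 = 1.48333% = 0.0148333.
Level-payment amortization: P = B₀·r / (1 − (1+r)^(−n)) = 4982.84·0.0148333 / (1 − 1.01483^(−6)).
Denominator 1 − (1+r)^(−6) = 0.0845562626.
P = 73.9121 / 0.0845562626 ≈ 874.12.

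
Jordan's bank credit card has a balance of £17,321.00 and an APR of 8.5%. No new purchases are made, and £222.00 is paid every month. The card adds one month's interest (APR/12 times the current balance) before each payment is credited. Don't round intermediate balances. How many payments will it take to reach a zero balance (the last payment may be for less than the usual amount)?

114 months

Monthly rate r = 8.5%/12 = 0.708333% = 0.00708333.
Recurrence: B ← B·(1+r) − £222.00.
Month 1: interest £122.69; balance after payment £17,221.69.
Month 2: interest £121.99; balance after payment £17,121.68.
Closed form: n = −ln(1 − rB₀/P)/ln(1+r) = −ln(0.44734)/ln(1.00708) ≈ 113.969, so the balance reaches zero during payment 114.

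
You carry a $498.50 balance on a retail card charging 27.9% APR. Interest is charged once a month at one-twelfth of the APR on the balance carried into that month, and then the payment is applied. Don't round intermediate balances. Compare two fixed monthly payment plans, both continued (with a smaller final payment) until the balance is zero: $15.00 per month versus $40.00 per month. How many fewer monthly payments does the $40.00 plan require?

Monthly rate r = 27.9%/12 = 2.325% = 0.02325.
At $15.00/mo: n = ⌈−ln(1 − rB₀/P)/ln(1+r)⌉ = 65 payments (last $6.84); total interest = total paid − $498.50 = $468.34.
At $40.00/mo: 15 payments (last $35.50); total interest $97.00.
Payments saved = 65 − 15 = 50.

50 fewer payments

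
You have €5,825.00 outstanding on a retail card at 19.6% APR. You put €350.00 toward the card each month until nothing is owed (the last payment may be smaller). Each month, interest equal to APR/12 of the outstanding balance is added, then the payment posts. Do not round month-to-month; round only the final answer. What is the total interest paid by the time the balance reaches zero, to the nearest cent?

€1,028.74

Monthly rate r = 19.6%/12 = 1.63333% = 0.0163333.
Payoff takes n = ⌈−ln(1 − rB₀/P)/ln(1+r)⌉ = ⌈19.580⌉ = 20 payments; the last is €203.74.
Total paid = 19·€350.00 + €203.74 = €6,853.74.
Total interest = total paid − principal = €6,853.74 − €5,825.00 = €1,028.74.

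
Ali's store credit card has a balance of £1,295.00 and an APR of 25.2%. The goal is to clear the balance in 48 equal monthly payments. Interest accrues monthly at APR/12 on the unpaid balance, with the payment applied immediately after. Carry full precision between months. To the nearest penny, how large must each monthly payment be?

Monthly rate r = 25.2%/12 = 2.1% = 0.021.
Level-payment amortization: P = B₀·r / (1 − (1+r)^(−n)) = 1295.00·0.021 / (1 − 1.021^(−48)).
Denominator 1 − (1+r)^(−48) = 0.631222531.
P = 27.195 / 0.631222531 ≈ 43.08.

£43.08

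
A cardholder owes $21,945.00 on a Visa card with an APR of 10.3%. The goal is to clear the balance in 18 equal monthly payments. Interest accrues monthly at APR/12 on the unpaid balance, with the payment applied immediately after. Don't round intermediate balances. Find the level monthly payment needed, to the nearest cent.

Monthly rate r = 10.3%/12 = 0.858333% = 0.00858333.
Level-payment amortization: P = B₀·r / (1 − (1+r)^(−n)) = 21945.00·0.00858333 / (1 − 1.00858^(−18)).
Denominator 1 − (1+r)^(−18) = 0.142591411.
P = 188.361 / 0.142591411 ≈ 1320.99.

$1,320.99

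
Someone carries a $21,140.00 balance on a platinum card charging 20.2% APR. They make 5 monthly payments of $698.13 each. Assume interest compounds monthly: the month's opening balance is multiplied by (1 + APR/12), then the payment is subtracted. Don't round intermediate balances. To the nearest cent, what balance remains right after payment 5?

Monthly rate r = 20.2%/12 = 1.68333% = 0.0168333.
Each month: B ← B·(1+r) − $698.13.
Month 1: interest $355.86; balance after payment $20,797.73.
Month 2: interest $350.10; balance after payment $20,449.69.
Month 3: interest $344.24; balance after payment $20,095.80.
Month 4: interest $338.28; balance after payment $19,735.95.
Month 5: interest $332.22; balance after payment $19,370.04.

$19,370.04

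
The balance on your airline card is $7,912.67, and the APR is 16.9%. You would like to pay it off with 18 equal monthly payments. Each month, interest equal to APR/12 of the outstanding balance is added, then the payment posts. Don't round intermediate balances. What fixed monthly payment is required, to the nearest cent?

Monthly rate r = 16.9%/12 = 1.40833% = 0.0140833.
Level-payment amortization: P = B₀·r / (1 − (1+r)^(−n)) = 7912.67·0.0140833 / (1 − 1.01408^(−18)).
Denominator 1 − (1+r)^(−18) = 0.222546561.
P = 111.437 / 0.222546561 ≈ 500.73.

$500.73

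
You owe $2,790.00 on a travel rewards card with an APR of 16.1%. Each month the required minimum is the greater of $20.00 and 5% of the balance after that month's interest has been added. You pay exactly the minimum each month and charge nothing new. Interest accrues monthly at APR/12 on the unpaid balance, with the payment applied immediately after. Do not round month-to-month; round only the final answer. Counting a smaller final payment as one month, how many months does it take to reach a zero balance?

Monthly rate r = 16.1%/12 = 1.34167% = 0.0134167.
While 5% of the post-interest balance exceeds $20.00, each month B ← (B·(1+r))·(1 − 0.05), i.e. B shrinks by the factor (1+r)·0.95 = 0.96275.
This holds for months 1–52. Entering month 53 the balance is $387.44; 5% of the post-interest balance is now below $20.00, so the flat $20.00 minimum applies from here.
From month 53 a fixed $20.00 at rate r clears $387.44 in 23 more payments. Total: 52 + 23 = 75 months.

75 months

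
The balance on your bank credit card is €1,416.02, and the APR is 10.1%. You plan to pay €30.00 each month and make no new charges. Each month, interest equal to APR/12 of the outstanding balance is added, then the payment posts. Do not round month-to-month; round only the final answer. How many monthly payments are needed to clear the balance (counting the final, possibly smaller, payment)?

Monthly rate r = 10.1%/12 = 0.841667% = 0.00841667.
Recurrence: B ← B·(1+r) − €30.00.
Month 1: interest €11.92; balance after payment €1,397.94.
Month 2: interest €11.77; balance after payment €1,379.70.
Closed form: n = −ln(1 − rB₀/P)/ln(1+r) = −ln(0.60273)/ln(1.00842) ≈ 60.406, so the balance reaches zero during payment 61.

61 months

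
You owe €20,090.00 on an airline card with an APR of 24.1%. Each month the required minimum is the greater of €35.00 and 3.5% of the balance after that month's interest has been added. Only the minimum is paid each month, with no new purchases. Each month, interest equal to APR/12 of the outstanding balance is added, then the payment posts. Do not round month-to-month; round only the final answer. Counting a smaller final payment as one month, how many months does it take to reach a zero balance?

234 months

Monthly rate r = 24.1%/12 = 2.00833% = 0.0200833.
While 3.5% of the post-interest balance exceeds €35.00, each month B ← (B·(1+r))·(1 − 0.035), i.e. B shrinks by the factor (1+r)·0.965 = 0.98438.
This holds for months 1–192. Entering month 193 the balance is €977.84; 3.5% of the post-interest balance is now below €35.00, so the flat €35.00 minimum applies from here.
From month 193 a fixed €35.00 at rate r clears €977.84 in 42 more payments. Total: 192 + 42 = 234 months.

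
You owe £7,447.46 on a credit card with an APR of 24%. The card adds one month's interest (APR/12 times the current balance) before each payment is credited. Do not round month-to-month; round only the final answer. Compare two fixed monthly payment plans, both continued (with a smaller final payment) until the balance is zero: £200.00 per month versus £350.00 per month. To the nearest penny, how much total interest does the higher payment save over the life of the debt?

£3,992.86

Monthly rate r = 24%/12 = 2% = 0.02.
At £200.00/mo: n = ⌈−ln(1 − rB₀/P)/ln(1+r)⌉ = 69 payments (last £191.14); total interest = total paid − £7,447.46 = £6,343.68.
At £350.00/mo: 28 payments (last £348.28); total interest £2,350.82.
Interest saved = £6,343.68 − £2,350.82 = £3,992.86.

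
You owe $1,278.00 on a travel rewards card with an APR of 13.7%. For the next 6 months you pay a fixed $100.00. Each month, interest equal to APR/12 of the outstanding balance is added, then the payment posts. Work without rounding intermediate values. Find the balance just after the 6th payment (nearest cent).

$750.69

Monthly rate r = 13.7%/12 = 1.14167% = 0.0114167.
Each month: B ← B·(1+r) − $100.00.
Month 1: interest $14.59; balance after payment $1,192.59.
Month 2: interest $13.62; balance after payment $1,106.21.
Month 3: interest $12.63; balance after payment $1,018.84.
Month 4: interest $11.63; balance after payment $930.47.
Month 5: interest $10.62; balance after payment $841.09.
Month 6: interest $9.60; balance after payment $750.69.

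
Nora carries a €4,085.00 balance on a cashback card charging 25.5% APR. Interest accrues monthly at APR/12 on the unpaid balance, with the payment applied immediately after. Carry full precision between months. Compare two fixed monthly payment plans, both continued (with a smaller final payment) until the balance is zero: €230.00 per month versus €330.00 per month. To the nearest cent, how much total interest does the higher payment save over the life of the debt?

€392.81

Monthly rate r = 25.5%/12 = 2.125% = 0.02125.
At €230.00/mo: n = ⌈−ln(1 − rB₀/P)/ln(1+r)⌉ = 23 payments (last €123.97); total interest = total paid − €4,085.00 = €1,098.97.
At €330.00/mo: 15 payments (last €171.16); total interest €706.16.
Interest saved = €1,098.97 − €706.16 = €392.81.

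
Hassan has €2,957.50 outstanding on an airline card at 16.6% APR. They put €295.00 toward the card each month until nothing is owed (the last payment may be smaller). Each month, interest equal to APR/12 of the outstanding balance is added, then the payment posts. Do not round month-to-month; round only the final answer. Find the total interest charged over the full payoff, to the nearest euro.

Monthly rate r = 16.6%/12 = 1.38333% = 0.0138333.
Payoff takes n = ⌈−ln(1 − rB₀/P)/ln(1+r)⌉ = ⌈10.867⌉ = 11 payments; the last is €255.97.
Total paid = 10·€295.00 + €255.97 = €3,205.97.
Total interest = total paid − principal = €3,205.97 − €2,957.50 = €248.47.

€248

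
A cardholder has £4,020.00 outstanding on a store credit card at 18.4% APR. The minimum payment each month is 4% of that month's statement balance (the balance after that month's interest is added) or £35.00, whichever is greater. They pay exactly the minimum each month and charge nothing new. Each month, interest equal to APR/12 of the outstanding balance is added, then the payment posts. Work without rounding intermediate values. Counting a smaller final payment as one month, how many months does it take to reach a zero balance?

92 months

Monthly rate r = 18.4%/12 = 1.53333% = 0.0153333.
While 4% of the post-interest balance exceeds £35.00, each month B ← (B·(1+r))·(1 − 0.04), i.e. B shrinks by the factor (1+r)·0.96 = 0.97472.
This holds for months 1–61. Entering month 62 the balance is £843.14; 4% of the post-interest balance is now below £35.00, so the flat £35.00 minimum applies from here.
From month 62 a fixed £35.00 at rate r clears £843.14 in 31 more payments. Total: 61 + 31 = 92 months.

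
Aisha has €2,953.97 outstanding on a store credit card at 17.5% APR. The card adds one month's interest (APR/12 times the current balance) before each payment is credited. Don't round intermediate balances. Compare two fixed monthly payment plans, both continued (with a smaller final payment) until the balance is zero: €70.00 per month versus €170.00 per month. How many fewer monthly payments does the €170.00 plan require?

46 fewer payments

Monthly rate r = 17.5%/12 = 1.45833% = 0.0145833.
At €70.00/mo: n = ⌈−ln(1 − rB₀/P)/ln(1+r)⌉ = 67 payments (last €0.14); total interest = total paid − €2,953.97 = €1,666.17.
At €170.00/mo: 21 payments (last €31.55); total interest €477.58.
Payments saved = 67 − 21 = 46.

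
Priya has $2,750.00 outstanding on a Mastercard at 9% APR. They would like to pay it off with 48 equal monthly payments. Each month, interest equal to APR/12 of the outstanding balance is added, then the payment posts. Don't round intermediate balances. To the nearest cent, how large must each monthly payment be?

$68.43

Monthly rate r = 9%/12 = 0.75% = 0.0075.
Level-payment amortization: P = B₀·r / (1 − (1+r)^(−n)) = 2750.00·0.0075 / (1 − 1.0075^(−48)).
Denominator 1 − (1+r)^(−48) = 0.301385864.
P = 20.625 / 0.301385864 ≈ 68.43.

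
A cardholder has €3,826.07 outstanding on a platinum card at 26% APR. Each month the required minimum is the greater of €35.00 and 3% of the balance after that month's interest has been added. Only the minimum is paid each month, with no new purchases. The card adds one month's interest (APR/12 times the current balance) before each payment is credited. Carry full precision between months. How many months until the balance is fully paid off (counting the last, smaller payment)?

192 months

Monthly rate r = 26%/12 = 2.16667% = 0.0216667.
While 3% of the post-interest balance exceeds €35.00, each month B ← (B·(1+r))·(1 − 0.03), i.e. B shrinks by the factor (1+r)·0.97 = 0.99102.
This holds for months 1–134. Entering month 135 the balance is €1,141.83; 3% of the post-interest balance is now below €35.00, so the flat €35.00 minimum applies from here.
From month 135 a fixed €35.00 at rate r clears €1,141.83 in 58 more payments. Total: 134 + 58 = 192 months.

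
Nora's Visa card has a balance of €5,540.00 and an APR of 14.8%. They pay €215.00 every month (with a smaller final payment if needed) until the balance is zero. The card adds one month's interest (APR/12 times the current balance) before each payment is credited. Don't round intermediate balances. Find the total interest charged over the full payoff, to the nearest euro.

Monthly rate r = 14.8%/12 = 1.23333% = 0.0123333.
Payoff takes n = ⌈−ln(1 − rB₀/P)/ln(1+r)⌉ = ⌈31.199⌉ = 32 payments; the last is €42.92.
Total paid = 31·€215.00 + €42.92 = €6,707.92.
Total interest = total paid − principal = €6,707.92 − €5,540.00 = €1,167.92.

€1,168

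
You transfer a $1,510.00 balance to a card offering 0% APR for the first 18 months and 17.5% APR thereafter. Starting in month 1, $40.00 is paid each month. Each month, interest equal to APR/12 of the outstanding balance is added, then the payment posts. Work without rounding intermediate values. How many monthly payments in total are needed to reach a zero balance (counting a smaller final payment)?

Promo months 1–18 at r₀ = 0%/12 = 0; months 19+ at r₁ = 17.5%/12 = 0.0145833.
After month 18 (no interest yet): B = $1,510.00 − 18·$40.00 = $790.00.
Then at r₁ with $40.00/mo: n₂ = −ln(1 − r₁·B/P)/ln(1+r₁) ≈ 23.46 → 24 more payments.

42 months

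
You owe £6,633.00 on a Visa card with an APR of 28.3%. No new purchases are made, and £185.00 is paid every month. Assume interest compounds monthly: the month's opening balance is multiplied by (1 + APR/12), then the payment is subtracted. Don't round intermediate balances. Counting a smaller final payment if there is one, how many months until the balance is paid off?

Monthly rate r = 28.3%/12 = 2.35833% = 0.0235833.
Recurrence: B ← B·(1+r) − £185.00.
Month 1: interest £156.43; balance after payment £6,604.43.
Month 2: interest £155.75; balance after payment £6,575.18.
Closed form: n = −ln(1 − rB₀/P)/ln(1+r) = −ln(0.15444)/ln(1.02358) ≈ 80.136, so the balance reaches zero during payment 81.

81 payments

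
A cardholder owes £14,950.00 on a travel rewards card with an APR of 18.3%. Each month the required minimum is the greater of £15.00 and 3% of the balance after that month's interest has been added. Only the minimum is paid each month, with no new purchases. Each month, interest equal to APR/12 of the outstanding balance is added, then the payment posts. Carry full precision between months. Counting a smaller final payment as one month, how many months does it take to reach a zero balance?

Monthly rate r = 18.3%/12 = 1.525% = 0.01525.
While 3% of the post-interest balance exceeds £15.00, each month B ← (B·(1+r))·(1 − 0.03), i.e. B shrinks by the factor (1+r)·0.97 = 0.98479.
This holds for months 1–223. Entering month 224 the balance is £490.36; 3% of the post-interest balance is now below £15.00, so the flat £15.00 minimum applies from here.
From month 224 a fixed £15.00 at rate r clears £490.36 in 46 more payments. Total: 223 + 46 = 269 months.

269 months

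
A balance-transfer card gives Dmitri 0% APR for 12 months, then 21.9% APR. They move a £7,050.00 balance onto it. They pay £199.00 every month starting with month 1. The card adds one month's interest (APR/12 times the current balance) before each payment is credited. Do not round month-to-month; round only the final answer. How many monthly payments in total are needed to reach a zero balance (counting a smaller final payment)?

43 months

Promo months 1–12 at r₀ = 0%/12 = 0; months 13+ at r₁ = 21.9%/12 = 0.01825.
After month 12 (no interest yet): B = £7,050.00 − 12·£199.00 = £4,662.00.
Then at r₁ with £199.00/mo: n₂ = −ln(1 − r₁·B/P)/ln(1+r₁) ≈ 30.84 → 31 more payments.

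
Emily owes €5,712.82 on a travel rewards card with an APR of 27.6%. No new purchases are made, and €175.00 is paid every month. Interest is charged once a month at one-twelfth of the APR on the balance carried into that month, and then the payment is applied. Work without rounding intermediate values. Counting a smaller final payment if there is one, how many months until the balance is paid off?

Monthly rate r = 27.6%/12 = 2.3% = 0.023.
Recurrence: B ← B·(1+r) − €175.00.
Month 1: interest €131.39; balance after payment €5,669.21.
Month 2: interest €130.39; balance after payment €5,624.61.
Closed form: n = −ln(1 − rB₀/P)/ln(1+r) = −ln(0.24917)/ln(1.023) ≈ 61.110, so the balance reaches zero during payment 62.

62 months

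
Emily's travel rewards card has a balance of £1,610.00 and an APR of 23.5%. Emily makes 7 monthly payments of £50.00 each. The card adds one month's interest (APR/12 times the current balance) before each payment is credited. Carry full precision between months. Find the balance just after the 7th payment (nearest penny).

£1,472.86

Monthly rate r = 23.5%/12 = 1.95833% = 0.0195833.
Each month: B ← B·(1+r) − £50.00.
Month 1: interest £31.53; balance after payment £1,591.53.
Month 2: interest £31.17; balance after payment £1,572.70.
Month 3: interest £30.80; balance after payment £1,553.50.
Month 4: interest £30.42; balance after payment £1,533.92.
Month 5: interest £30.04; balance after payment £1,513.96.
Month 6: interest £29.65; balance after payment £1,493.61.
Month 7: interest £29.25; balance after payment £1,472.86.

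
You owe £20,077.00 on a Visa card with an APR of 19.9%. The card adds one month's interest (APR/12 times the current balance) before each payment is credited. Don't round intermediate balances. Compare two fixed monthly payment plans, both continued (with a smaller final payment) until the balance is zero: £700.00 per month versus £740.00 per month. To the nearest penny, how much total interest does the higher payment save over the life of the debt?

£583.31

Monthly rate r = 19.9%/12 = 1.65833% = 0.0165833.
At £700.00/mo: n = ⌈−ln(1 − rB₀/P)/ln(1+r)⌉ = 40 payments (last £176.38); total interest = total paid − £20,077.00 = £7,399.38.
At £740.00/mo: 37 payments (last £253.07); total interest £6,816.07.
Interest saved = £7,399.38 − £6,816.07 = £583.31.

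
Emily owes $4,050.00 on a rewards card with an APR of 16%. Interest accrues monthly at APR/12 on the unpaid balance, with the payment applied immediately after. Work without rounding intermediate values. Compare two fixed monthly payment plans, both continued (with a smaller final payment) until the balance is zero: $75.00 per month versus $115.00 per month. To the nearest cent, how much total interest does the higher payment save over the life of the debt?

Monthly rate r = 16%/12 = 1.33333% = 0.0133333.
At $75.00/mo: n = ⌈−ln(1 − rB₀/P)/ln(1+r)⌉ = 97 payments (last $8.11); total interest = total paid − $4,050.00 = $3,158.11.
At $115.00/mo: 48 payments (last $100.22); total interest $1,455.22.
Interest saved = $3,158.11 − $1,455.22 = $1,702.89.

$1,702.89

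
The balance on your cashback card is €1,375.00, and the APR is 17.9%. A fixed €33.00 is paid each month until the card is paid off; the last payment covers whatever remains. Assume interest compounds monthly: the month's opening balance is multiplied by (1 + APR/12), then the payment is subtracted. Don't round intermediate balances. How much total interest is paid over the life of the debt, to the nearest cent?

Monthly rate r = 17.9%/12 = 1.49167% = 0.0149167.
Payoff takes n = ⌈−ln(1 − rB₀/P)/ln(1+r)⌉ = ⌈65.621⌉ = 66 payments; the last is €20.54.
Total paid = 65·€33.00 + €20.54 = €2,165.54.
Total interest = total paid − principal = €2,165.54 − €1,375.00 = €790.54.

€790.54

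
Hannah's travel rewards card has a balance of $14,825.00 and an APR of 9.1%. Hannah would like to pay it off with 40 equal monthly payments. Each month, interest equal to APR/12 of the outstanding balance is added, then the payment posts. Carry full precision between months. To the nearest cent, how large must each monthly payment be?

$431.07

Monthly rate r = 9.1%/12 = 0.758333% = 0.00758333.
Level-payment amortization: P = B₀·r / (1 − (1+r)^(−n)) = 14825.00·0.00758333 / (1 − 1.00758^(−40)).
Denominator 1 − (1+r)^(−40) = 0.260801639.
P = 112.423 / 0.260801639 ≈ 431.07.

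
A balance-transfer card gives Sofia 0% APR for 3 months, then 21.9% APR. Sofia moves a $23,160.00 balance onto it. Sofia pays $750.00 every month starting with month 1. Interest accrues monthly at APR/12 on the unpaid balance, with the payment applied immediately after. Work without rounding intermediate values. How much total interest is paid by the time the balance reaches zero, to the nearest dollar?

$8,573

Promo months 1–3 at r₀ = 0%/12 = 0; months 4+ at r₁ = 21.9%/12 = 0.01825.
After month 3 (no interest yet): B = $23,160.00 − 3·$750.00 = $20,910.00.
Then at r₁ with $750.00/mo: n₂ = −ln(1 − r₁·B/P)/ln(1+r₁) ≈ 39.31 → 40 more payments.
Total paid = 42·$750.00 + $233.31 = $31,733.31; interest = $31,733.31 − $23,160.00 = $8,573.31.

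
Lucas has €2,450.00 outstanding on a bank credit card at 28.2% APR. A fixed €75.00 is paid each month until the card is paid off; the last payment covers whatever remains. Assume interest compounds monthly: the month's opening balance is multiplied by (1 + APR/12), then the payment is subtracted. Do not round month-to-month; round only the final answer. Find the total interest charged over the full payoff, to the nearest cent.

€2,262.88

Monthly rate r = 28.2%/12 = 2.35% = 0.0235.
Payoff takes n = ⌈−ln(1 − rB₀/P)/ln(1+r)⌉ = ⌈62.837⌉ = 63 payments; the last is €62.88.
Total paid = 62·€75.00 + €62.88 = €4,712.88.
Total interest = total paid − principal = €4,712.88 − €2,450.00 = €2,262.88.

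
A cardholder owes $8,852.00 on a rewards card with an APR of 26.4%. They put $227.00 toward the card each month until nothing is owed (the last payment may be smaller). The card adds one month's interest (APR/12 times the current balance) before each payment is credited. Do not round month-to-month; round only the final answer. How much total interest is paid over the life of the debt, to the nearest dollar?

$11,503

Monthly rate r = 26.4%/12 = 2.2% = 0.022.
Payoff takes n = ⌈−ln(1 − rB₀/P)/ln(1+r)⌉ = ⌈89.665⌉ = 90 payments; the last is $151.52.
Total paid = 89·$227.00 + $151.52 = $20,354.52.
Total interest = total paid − principal = $20,354.52 − $8,852.00 = $11,502.52.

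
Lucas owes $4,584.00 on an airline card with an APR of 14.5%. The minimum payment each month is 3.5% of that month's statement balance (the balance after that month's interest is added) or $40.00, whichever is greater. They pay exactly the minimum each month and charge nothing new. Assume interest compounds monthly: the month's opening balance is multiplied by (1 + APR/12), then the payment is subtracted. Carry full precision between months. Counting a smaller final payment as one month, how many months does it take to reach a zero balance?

95 months

Monthly rate r = 14.5%/12 = 1.20833% = 0.0120833.
While 3.5% of the post-interest balance exceeds $40.00, each month B ← (B·(1+r))·(1 − 0.035), i.e. B shrinks by the factor (1+r)·0.965 = 0.97666.
This holds for months 1–60. Entering month 61 the balance is $1,111.37; 3.5% of the post-interest balance is now below $40.00, so the flat $40.00 minimum applies from here.
From month 61 a fixed $40.00 at rate r clears $1,111.37 in 35 more payments. Total: 60 + 35 = 95 months.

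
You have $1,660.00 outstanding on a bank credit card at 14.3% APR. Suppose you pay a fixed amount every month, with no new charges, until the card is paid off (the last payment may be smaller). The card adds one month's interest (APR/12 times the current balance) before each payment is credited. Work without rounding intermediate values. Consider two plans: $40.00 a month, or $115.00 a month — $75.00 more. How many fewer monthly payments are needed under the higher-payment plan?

Monthly rate r = 14.3%/12 = 1.19167% = 0.0119167.
At $40.00/mo: n = ⌈−ln(1 − rB₀/P)/ln(1+r)⌉ = 58 payments (last $23.88); total interest = total paid − $1,660.00 = $643.88.
At $115.00/mo: 16 payments (last $107.47); total interest $172.47.
Payments saved = 58 − 16 = 42.

42 fewer payments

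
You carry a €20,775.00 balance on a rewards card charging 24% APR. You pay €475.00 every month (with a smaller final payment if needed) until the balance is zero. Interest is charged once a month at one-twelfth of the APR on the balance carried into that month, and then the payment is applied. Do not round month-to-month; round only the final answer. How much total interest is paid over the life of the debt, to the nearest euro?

€29,054

Monthly rate r = 24%/12 = 2% = 0.02.
Payoff takes n = ⌈−ln(1 − rB₀/P)/ln(1+r)⌉ = ⌈104.902⌉ = 105 payments; the last is €428.94.
Total paid = 104·€475.00 + €428.94 = €49,828.94.
Total interest = total paid − principal = €49,828.94 − €20,775.00 = €29,053.94.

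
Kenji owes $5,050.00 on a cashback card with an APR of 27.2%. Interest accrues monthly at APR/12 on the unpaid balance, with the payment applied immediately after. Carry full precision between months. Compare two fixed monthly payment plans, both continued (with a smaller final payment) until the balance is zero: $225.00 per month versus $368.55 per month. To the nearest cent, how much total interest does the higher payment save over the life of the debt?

Monthly rate r = 27.2%/12 = 2.26667% = 0.0226667.
At $225.00/mo: n = ⌈−ln(1 − rB₀/P)/ln(1+r)⌉ = 32 payments (last $160.75); total interest = total paid − $5,050.00 = $2,085.75.
At $368.55/mo: 17 payments (last $219.63); total interest $1,066.43.
Interest saved = $2,085.75 − $1,066.43 = $1,019.32.

$1,019.32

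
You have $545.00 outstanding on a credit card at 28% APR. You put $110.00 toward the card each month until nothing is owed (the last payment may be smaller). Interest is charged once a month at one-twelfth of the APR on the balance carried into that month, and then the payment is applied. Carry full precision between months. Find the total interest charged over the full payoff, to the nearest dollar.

$41

Monthly rate r = 28%/12 = 2.33333% = 0.0233333.
Payoff takes n = ⌈−ln(1 − rB₀/P)/ln(1+r)⌉ = ⌈5.326⌉ = 6 payments; the last is $36.17.
Total paid = 5·$110.00 + $36.17 = $586.17.
Total interest = total paid − principal = $586.17 − $545.00 = $41.17.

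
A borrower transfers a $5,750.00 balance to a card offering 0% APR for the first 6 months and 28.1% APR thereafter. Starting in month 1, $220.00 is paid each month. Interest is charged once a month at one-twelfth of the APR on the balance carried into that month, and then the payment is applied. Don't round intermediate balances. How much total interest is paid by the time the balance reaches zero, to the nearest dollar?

Promo months 1–6 at r₀ = 0%/12 = 0; months 7+ at r₁ = 28.1%/12 = 0.0234167.
After month 6 (no interest yet): B = $5,750.00 − 6·$220.00 = $4,430.00.
Then at r₁ with $220.00/mo: n₂ = −ln(1 − r₁·B/P)/ln(1+r₁) ≈ 27.55 → 28 more payments.
Total paid = 33·$220.00 + $122.30 = $7,382.30; interest = $7,382.30 − $5,750.00 = $1,632.30.

$1,632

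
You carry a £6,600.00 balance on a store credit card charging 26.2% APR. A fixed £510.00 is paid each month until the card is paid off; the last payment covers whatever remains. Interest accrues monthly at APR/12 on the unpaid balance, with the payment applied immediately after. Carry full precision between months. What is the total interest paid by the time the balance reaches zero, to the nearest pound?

Monthly rate r = 26.2%/12 = 2.18333% = 0.0218333.
Payoff takes n = ⌈−ln(1 − rB₀/P)/ln(1+r)⌉ = ⌈15.374⌉ = 16 payments; the last is £191.96.
Total paid = 15·£510.00 + £191.96 = £7,841.96.
Total interest = total paid − principal = £7,841.96 − £6,600.00 = £1,241.96.

£1,242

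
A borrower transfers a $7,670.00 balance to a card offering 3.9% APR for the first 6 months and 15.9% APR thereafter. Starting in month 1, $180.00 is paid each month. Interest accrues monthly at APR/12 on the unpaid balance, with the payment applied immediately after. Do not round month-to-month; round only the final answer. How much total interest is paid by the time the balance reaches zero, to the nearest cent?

Promo months 1–6 at r₀ = 3.9%/12 = 0.00325; months 7+ at r₁ = 15.9%/12 = 0.01325.
After month 6: iterate B ← B·(1+r₀) − $180.00 for 6 months → $6,731.97.
Then at r₁ with $180.00/mo: n₂ = −ln(1 − r₁·B/P)/ln(1+r₁) ≈ 51.99 → 52 more payments.
Total paid = 57·$180.00 + $177.38 = $10,437.38; interest = $10,437.38 − $7,670.00 = $2,767.38.

$2,767.38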